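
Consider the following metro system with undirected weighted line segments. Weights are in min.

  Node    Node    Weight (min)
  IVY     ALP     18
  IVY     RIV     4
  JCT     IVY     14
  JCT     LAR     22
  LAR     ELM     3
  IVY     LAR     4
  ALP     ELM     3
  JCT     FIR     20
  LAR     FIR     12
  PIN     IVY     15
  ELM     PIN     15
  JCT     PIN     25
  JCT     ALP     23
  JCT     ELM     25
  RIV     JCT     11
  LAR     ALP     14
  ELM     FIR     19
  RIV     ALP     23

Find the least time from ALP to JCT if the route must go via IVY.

Shortest ALP→IVY: ALP–ELM–LAR–IVY = 10
Best IVY to JCT: IVY–JCT costing 14
Total via IVY: 10 + 14 = 24 min.

24 min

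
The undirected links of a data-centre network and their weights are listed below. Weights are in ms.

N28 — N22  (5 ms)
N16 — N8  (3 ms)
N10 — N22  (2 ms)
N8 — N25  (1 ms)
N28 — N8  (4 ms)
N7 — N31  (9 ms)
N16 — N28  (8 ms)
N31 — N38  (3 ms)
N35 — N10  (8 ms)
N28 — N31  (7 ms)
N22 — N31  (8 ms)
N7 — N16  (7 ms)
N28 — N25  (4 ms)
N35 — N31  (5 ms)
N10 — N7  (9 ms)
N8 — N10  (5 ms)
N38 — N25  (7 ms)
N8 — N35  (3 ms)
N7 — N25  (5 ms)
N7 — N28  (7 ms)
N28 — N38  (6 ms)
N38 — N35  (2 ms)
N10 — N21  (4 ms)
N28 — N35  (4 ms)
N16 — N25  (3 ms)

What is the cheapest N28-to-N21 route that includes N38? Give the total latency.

Best N28 to N38: N28–N38 costing 6
Shortest N38→N21: N38–N35–N10–N21 = 14
Total via N38: 6 + 14 = 20 ms.

20 ms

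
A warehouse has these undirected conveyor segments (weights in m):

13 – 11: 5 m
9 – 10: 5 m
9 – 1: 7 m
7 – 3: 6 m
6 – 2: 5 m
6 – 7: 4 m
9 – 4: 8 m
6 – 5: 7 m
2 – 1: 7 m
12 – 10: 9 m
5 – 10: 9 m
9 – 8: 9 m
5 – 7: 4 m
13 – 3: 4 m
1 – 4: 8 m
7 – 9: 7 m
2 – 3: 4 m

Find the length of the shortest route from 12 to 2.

Shortest distances from 12:
12: 0
10: 9  (via 12)
9: 14  (via 10)
5: 18  (via 10)
1: 21  (via 9)
7: 21  (via 9)
4: 22  (via 9)
8: 23  (via 9)
6: 25  (via 5)
3: 27  (via 7)
2: 28  (via 1)
Shortest route: 12–10–9–1–2 = 28 m.

28 m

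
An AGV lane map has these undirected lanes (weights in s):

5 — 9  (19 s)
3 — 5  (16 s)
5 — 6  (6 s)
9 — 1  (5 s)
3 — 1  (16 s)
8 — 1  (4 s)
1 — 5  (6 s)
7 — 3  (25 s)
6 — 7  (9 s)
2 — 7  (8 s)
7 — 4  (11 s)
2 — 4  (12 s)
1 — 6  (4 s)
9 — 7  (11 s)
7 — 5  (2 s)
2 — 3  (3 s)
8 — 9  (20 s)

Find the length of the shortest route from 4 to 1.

19 s

Compare a few routes:
4–7–9–1: 11+11+5 = 27
4–7–5–1: 11+2+6 = 19
4–7–6–1: 11+9+4 = 24
4–7–5–6–1: 11+2+6+4 = 23
Cheapest is 4–7–5–1 at 19 s.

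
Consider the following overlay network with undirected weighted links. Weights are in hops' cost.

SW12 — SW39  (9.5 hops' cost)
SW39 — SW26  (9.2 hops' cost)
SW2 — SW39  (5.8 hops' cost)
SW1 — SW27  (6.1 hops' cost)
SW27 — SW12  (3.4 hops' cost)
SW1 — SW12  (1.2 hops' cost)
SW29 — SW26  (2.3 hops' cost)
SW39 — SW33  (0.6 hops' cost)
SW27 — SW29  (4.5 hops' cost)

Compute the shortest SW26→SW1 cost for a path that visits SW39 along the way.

Shortest SW26→SW39: SW26–SW39 = 9.2
Best SW39 to SW1: SW39–SW12–SW1 costing 10.7
Total via SW39: 9.2 + 10.7 = 19.9 hops' cost.

19.9 hops' cost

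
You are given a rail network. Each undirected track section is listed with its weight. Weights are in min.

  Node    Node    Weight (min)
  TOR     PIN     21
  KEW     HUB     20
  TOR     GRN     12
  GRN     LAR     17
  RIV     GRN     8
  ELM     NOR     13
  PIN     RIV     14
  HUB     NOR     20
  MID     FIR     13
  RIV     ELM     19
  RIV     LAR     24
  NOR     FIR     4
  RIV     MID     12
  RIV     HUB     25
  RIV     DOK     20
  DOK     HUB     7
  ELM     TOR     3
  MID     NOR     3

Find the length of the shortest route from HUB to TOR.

Enumerating some paths:
HUB - RIV - GRN - TOR: 25+8+12 = 45
HUB - NOR - ELM - TOR: 20+13+3 = 36
Cheapest is HUB - NOR - ELM - TOR at 36 min.

36 min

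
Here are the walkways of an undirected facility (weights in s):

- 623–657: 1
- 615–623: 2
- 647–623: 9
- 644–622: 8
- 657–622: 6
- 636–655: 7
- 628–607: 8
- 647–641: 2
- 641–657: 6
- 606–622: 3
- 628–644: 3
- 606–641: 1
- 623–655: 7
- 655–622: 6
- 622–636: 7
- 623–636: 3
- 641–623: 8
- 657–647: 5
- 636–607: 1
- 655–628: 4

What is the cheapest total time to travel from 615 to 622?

9 s

Running Dijkstra from 615:
615: 0
623: 2  (via 615)
657: 3  (via 623)
636: 5  (via 623)
607: 6  (via 636)
647: 8  (via 657)
622: 9  (via 657)
Shortest route: 615 → 623 → 657 → 622 = 9 s.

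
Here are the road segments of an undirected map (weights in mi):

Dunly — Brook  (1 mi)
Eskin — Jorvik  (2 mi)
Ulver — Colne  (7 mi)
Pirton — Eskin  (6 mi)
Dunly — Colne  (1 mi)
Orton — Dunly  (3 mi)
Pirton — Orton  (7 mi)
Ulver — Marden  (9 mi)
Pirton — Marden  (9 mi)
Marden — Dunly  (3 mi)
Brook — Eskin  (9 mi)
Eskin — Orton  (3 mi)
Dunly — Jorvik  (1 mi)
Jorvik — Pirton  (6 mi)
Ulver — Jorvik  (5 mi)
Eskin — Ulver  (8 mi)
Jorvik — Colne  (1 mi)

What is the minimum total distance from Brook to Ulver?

7 mi

Settle nodes by increasing distance from Brook:
Brook: 0
Dunly: 1  (via Brook)
Colne: 2  (via Dunly)
Jorvik: 2  (via Dunly)
Eskin: 4  (via Jorvik)
Orton: 4  (via Dunly)
Marden: 4  (via Dunly)
Ulver: 7  (via Jorvik)
Shortest route: Brook–Dunly–Jorvik–Ulver = 7 mi.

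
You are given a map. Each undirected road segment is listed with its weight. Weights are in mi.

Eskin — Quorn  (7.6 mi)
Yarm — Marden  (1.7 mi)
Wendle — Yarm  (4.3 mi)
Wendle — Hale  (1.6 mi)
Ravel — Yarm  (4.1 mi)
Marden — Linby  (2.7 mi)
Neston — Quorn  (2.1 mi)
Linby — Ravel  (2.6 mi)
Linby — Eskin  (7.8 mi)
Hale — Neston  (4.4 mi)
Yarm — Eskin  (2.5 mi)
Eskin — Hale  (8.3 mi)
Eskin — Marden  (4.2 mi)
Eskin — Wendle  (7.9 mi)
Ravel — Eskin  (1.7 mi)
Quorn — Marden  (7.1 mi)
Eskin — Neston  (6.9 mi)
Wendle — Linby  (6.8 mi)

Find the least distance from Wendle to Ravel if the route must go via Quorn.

17.4 mi

Best Wendle to Quorn: Wendle → Hale → Neston → Quorn costing 8.1
Shortest Quorn→Ravel: Quorn → Eskin → Ravel = 9.3
Total via Quorn: 8.1 + 9.3 = 17.4 mi.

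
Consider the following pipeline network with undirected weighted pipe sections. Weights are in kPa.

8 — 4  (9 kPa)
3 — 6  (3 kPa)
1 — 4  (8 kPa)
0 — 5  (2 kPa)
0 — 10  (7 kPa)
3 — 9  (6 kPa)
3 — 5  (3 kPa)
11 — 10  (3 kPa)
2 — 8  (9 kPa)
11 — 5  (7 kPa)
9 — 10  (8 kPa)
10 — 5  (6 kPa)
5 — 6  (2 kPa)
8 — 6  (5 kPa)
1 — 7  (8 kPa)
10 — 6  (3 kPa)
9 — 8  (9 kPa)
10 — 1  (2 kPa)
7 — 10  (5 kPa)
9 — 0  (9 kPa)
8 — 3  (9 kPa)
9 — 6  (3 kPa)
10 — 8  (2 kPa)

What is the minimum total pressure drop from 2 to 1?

13 kPa

Enumerating some paths:
2 → 8 → 10 → 1: 9+2+2 = 13
2 → 8 → 6 → 10 → 1: 9+5+3+2 = 19
Cheapest is 2 → 8 → 10 → 1 at 13 kPa.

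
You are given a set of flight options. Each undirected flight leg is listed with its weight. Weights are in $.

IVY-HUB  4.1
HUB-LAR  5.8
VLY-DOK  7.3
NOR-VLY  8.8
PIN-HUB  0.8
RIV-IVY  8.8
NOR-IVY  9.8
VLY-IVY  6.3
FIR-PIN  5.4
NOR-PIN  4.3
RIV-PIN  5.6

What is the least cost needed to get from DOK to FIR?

$23.9

Shortest distances from DOK:
DOK: 0
VLY: 7.3  (via DOK)
IVY: 13.6  (via VLY)
NOR: 16.1  (via VLY)
HUB: 17.7  (via IVY)
PIN: 18.5  (via HUB)
RIV: 22.4  (via IVY)
LAR: 23.5  (via HUB)
FIR: 23.9  (via PIN)
Shortest route: DOK → VLY → IVY → HUB → PIN → FIR = $23.9.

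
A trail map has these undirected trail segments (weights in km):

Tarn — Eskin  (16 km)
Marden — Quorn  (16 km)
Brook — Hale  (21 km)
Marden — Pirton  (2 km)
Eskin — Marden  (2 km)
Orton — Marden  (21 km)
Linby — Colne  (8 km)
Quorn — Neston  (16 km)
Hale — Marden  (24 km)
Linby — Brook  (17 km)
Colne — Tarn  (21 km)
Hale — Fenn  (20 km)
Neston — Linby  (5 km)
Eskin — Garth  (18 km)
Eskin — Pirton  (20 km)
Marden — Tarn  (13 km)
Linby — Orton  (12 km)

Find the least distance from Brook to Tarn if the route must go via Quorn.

67 km

Best Brook to Quorn: Brook–Linby–Neston–Quorn costing 38
Best Quorn to Tarn: Quorn–Marden–Tarn costing 29
Total via Quorn: 38 + 29 = 67 km.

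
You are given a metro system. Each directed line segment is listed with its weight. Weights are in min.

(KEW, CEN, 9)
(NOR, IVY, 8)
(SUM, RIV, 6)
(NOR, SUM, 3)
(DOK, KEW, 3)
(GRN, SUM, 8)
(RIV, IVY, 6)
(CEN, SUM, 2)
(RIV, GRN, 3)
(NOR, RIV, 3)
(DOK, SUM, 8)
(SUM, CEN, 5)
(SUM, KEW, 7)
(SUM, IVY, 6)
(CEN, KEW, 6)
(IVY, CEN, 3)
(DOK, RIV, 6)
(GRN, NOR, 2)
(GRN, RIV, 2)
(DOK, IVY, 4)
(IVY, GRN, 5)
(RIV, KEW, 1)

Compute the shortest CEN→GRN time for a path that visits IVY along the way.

Best CEN to IVY: CEN–SUM–IVY costing 8
Best IVY to GRN: IVY–GRN costing 5
Total via IVY: 8 + 5 = 13 min.

13 min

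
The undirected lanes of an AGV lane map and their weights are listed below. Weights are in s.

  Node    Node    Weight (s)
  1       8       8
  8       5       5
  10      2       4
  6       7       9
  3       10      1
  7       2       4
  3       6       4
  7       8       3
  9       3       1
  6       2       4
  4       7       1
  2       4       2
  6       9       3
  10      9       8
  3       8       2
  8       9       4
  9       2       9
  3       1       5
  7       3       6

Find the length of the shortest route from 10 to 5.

8 s

Running Dijkstra from 10:
10: 0
3: 1  (via 10)
9: 2  (via 3)
8: 3  (via 3)
2: 4  (via 10)
6: 5  (via 3)
1: 6  (via 3)
4: 6  (via 2)
7: 6  (via 8)
5: 8  (via 8)
Shortest route: 10 → 3 → 8 → 5 = 8 s.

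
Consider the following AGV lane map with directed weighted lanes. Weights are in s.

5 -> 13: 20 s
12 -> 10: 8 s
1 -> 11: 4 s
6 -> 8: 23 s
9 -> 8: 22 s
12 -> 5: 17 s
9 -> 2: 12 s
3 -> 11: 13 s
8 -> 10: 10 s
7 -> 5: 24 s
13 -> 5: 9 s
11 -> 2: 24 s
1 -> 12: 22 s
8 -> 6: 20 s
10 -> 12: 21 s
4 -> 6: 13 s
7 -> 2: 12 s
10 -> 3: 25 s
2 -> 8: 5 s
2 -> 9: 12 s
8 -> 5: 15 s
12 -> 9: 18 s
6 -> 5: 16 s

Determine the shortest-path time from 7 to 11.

65 s

Running Dijkstra from 7:
7: 0
2: 12  (via 7)
8: 17  (via 2)
5: 24  (via 7)
9: 24  (via 2)
10: 27  (via 8)
6: 37  (via 8)
13: 44  (via 5)
12: 48  (via 10)
3: 52  (via 10)
11: 65  (via 3)
Shortest route: 7–2–8–10–3–11 = 65 s.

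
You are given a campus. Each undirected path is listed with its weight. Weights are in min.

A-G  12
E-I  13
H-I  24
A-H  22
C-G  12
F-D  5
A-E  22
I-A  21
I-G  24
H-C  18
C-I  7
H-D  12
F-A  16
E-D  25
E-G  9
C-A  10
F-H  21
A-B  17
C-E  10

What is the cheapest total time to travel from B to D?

38 min

Settle nodes by increasing distance from B:
B: 0
A: 17  (via B)
C: 27  (via A)
G: 29  (via A)
F: 33  (via A)
I: 34  (via C)
E: 37  (via C)
D: 38  (via F)
Shortest route: B–A–F–D = 38 min.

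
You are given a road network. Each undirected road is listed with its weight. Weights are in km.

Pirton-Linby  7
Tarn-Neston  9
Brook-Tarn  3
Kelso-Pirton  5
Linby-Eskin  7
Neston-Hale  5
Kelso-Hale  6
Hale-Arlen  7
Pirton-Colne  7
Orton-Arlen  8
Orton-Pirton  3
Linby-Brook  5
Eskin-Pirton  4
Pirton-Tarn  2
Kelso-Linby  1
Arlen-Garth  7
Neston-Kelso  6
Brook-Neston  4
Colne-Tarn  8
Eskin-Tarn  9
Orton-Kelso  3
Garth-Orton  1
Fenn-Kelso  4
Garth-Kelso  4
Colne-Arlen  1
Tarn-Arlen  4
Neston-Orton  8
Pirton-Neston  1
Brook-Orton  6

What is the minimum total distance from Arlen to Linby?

Candidate routes:
Arlen - Tarn - Brook - Linby: 4+3+5 = 12
Arlen - Tarn - Pirton - Linby: 4+2+7 = 13
Arlen - Tarn - Pirton - Orton - Kelso - Linby: 4+2+3+3+1 = 13
Cheapest is Arlen - Tarn - Brook - Linby at 12 km.

12 km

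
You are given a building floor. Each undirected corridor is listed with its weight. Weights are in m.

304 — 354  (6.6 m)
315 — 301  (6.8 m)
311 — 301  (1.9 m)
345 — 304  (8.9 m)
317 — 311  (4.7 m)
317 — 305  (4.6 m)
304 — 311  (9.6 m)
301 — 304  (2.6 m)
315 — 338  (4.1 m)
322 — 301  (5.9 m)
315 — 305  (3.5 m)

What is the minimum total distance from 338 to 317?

Enumerating some paths:
338 - 315 - 301 - 311 - 317: 4.1+6.8+1.9+4.7 = 17.5
338 - 315 - 305 - 317: 4.1+3.5+4.6 = 12.2
Cheapest is 338 - 315 - 305 - 317 at 12.2 m.

12.2 m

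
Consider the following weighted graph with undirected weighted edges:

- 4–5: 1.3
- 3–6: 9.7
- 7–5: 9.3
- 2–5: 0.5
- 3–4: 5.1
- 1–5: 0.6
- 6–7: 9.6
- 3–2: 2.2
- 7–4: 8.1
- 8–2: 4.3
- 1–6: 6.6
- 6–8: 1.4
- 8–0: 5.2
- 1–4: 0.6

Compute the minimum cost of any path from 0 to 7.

16.2

Candidate routes:
0–8–2–5–7: 5.2+4.3+0.5+9.3 = 19.3
0–8–6–7: 5.2+1.4+9.6 = 16.2
Cheapest is 0–8–6–7 at 16.2.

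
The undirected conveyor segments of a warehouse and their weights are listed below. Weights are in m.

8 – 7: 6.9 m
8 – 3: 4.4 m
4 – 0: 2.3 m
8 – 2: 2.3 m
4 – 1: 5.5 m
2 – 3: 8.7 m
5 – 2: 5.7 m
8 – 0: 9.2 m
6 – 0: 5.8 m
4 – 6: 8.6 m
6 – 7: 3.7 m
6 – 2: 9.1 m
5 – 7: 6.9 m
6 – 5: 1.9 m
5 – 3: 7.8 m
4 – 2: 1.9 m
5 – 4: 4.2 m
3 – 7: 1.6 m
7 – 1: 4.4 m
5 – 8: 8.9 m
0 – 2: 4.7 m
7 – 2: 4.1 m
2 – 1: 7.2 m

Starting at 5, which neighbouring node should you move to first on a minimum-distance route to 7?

6

Enumerating some paths:
5 → 6 → 7: 1.9+3.7 = 5.6
5 → 3 → 7: 7.8+1.6 = 9.4
5 → 7: 6.9 = 6.9
Cheapest is 5 → 6 → 7 at 5.6 m.
So from 5 the first move is to 6.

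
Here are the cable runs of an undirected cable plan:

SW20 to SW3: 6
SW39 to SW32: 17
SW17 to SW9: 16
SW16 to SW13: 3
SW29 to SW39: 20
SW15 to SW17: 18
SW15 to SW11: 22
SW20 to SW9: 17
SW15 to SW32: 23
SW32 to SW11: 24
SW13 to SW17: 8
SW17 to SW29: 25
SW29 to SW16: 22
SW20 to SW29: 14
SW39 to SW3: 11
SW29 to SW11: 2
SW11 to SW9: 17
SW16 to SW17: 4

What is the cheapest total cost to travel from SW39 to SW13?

Shortest distances from SW39:
SW39: 0
SW3: 11  (via SW39)
SW20: 17  (via SW3)
SW32: 17  (via SW39)
SW29: 20  (via SW39)
SW11: 22  (via SW29)
SW9: 34  (via SW20)
SW15: 40  (via SW32)
SW16: 42  (via SW29)
SW17: 45  (via SW29)
SW13: 45  (via SW16)
Shortest route: SW39–SW29–SW16–SW13 = 45.

45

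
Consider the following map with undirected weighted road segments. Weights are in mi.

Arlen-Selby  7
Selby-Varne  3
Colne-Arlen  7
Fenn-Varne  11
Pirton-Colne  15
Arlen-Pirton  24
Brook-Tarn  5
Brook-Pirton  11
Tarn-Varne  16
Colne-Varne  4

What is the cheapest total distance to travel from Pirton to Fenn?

30 mi

Candidate routes:
Pirton → Brook → Tarn → Varne → Fenn: 11+5+16+11 = 43
Pirton → Colne → Arlen → Selby → Varne → Fenn: 15+7+7+3+11 = 43
Pirton → Arlen → Selby → Varne → Fenn: 24+7+3+11 = 45
Pirton → Colne → Varne → Fenn: 15+4+11 = 30
The minimum is 30 mi via Pirton → Colne → Varne → Fenn.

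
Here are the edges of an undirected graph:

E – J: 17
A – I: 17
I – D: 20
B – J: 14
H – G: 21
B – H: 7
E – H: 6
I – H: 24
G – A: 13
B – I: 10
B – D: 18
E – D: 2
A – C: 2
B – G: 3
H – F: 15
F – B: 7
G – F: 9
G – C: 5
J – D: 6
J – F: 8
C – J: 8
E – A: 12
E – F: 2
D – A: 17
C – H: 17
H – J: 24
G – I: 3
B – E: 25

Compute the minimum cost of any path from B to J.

Compare a few routes:
B - F - J: 7+8 = 15
B - J: 14 = 14
The minimum is 14 via B - J.

14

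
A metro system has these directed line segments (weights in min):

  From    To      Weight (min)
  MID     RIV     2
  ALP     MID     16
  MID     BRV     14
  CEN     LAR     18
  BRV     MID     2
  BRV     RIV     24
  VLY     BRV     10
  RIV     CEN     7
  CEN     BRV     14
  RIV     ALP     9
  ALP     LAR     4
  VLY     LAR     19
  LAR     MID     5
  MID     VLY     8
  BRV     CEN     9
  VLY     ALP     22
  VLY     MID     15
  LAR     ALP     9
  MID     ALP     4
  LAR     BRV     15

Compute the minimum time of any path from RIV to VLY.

Settle nodes by increasing distance from RIV:
RIV: 0
CEN: 7  (via RIV)
ALP: 9  (via RIV)
LAR: 13  (via ALP)
MID: 18  (via LAR)
BRV: 21  (via CEN)
VLY: 26  (via MID)
Shortest route: RIV–ALP–LAR–MID–VLY = 26 min.

26 min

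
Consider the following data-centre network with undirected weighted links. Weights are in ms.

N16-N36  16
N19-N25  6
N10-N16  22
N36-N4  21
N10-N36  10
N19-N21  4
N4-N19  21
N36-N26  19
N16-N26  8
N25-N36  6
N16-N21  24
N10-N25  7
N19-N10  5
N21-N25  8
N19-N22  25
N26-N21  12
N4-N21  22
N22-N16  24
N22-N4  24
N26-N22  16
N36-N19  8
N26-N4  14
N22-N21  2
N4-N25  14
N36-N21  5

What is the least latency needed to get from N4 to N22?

24 ms

Shortest distances from N4:
N4: 0
N25: 14  (via N4)
N26: 14  (via N4)
N19: 20  (via N25)
N36: 20  (via N25)
N10: 21  (via N25)
N21: 22  (via N4)
N16: 22  (via N26)
N22: 24  (via N4)
Shortest route: N4–N22 = 24 ms.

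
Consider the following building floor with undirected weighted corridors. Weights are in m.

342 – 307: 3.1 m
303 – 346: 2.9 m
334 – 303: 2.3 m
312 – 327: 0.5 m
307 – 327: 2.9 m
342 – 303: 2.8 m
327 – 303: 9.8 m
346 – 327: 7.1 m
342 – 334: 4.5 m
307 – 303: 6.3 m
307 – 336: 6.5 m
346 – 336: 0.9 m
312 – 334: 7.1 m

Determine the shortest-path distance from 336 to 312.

Running Dijkstra from 336:
336: 0
346: 0.9  (via 336)
303: 3.8  (via 346)
334: 6.1  (via 303)
307: 6.5  (via 336)
342: 6.6  (via 303)
327: 8  (via 346)
312: 8.5  (via 327)
Shortest route: 336–346–327–312 = 8.5 m.

8.5 m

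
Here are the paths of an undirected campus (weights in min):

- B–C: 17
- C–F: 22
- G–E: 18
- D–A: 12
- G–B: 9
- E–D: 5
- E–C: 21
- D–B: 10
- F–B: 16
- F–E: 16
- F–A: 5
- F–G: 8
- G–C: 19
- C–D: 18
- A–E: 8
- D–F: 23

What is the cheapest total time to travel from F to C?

22 min

Settle nodes by increasing distance from F:
F: 0
A: 5  (via F)
G: 8  (via F)
E: 13  (via A)
B: 16  (via F)
D: 17  (via A)
C: 22  (via F)
Shortest route: F → C = 22 min.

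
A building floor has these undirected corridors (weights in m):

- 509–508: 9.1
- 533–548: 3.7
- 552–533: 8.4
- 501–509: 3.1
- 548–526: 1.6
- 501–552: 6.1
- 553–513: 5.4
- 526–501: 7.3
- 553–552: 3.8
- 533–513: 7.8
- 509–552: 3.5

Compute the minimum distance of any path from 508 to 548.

21.1 m

Candidate routes:
508 - 509 - 501 - 526 - 548: 9.1+3.1+7.3+1.6 = 21.1
508 - 509 - 552 - 501 - 526 - 548: 9.1+3.5+6.1+7.3+1.6 = 27.6
508 - 509 - 552 - 533 - 548: 9.1+3.5+8.4+3.7 = 24.7
The minimum is 21.1 m via 508 - 509 - 501 - 526 - 548.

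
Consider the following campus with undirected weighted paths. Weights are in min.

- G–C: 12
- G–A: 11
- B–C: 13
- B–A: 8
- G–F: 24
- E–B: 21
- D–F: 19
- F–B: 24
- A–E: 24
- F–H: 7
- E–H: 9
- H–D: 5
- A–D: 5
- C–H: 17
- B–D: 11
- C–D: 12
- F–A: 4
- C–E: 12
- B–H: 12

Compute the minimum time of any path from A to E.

Compare a few routes:
A - D - H - E: 5+5+9 = 19
A - E: 24 = 24
A - F - H - E: 4+7+9 = 20
Cheapest is A - D - H - E at 19 min.

19 min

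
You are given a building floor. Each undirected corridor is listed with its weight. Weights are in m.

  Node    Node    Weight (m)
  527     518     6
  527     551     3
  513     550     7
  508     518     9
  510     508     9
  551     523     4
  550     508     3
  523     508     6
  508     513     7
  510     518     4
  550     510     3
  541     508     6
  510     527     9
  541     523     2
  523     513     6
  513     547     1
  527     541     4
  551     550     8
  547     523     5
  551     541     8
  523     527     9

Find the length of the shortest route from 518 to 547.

Enumerating some paths:
518 - 508 - 513 - 547: 9+7+1 = 17
518 - 527 - 541 - 523 - 547: 6+4+2+5 = 17
518 - 510 - 550 - 513 - 547: 4+3+7+1 = 15
The minimum is 15 m via 518 - 510 - 550 - 513 - 547.

15 m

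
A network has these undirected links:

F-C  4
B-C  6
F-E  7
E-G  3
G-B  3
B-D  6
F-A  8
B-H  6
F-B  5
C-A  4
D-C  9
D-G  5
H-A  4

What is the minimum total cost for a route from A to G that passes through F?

Shortest A→F: A–F = 8
Best F to G: F–B–G costing 8
Total via F: 8 + 8 = 16.

16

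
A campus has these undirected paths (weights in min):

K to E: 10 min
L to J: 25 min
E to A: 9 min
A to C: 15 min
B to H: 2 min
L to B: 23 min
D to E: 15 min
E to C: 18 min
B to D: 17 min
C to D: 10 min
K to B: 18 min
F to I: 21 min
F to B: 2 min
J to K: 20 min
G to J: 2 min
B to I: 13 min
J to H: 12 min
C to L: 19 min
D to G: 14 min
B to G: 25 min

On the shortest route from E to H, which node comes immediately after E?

Candidate routes:
E - K - B - H: 10+18+2 = 30
E - D - B - H: 15+17+2 = 34
E - K - J - H: 10+20+12 = 42
The minimum is 30 min via E - K - B - H.
So from E the first move is to K.

K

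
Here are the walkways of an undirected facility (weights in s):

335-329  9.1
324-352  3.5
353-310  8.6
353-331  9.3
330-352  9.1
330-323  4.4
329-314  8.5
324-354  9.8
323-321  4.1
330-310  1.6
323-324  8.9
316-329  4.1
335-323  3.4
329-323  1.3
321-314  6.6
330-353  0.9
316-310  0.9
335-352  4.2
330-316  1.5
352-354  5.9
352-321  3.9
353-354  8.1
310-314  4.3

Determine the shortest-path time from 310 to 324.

14.2 s

Enumerating some paths:
310 - 330 - 323 - 324: 1.6+4.4+8.9 = 14.9
310 - 330 - 352 - 324: 1.6+9.1+3.5 = 14.2
310 - 316 - 329 - 323 - 324: 0.9+4.1+1.3+8.9 = 15.2
310 - 316 - 330 - 352 - 324: 0.9+1.5+9.1+3.5 = 15
Cheapest is 310 - 330 - 352 - 324 at 14.2 s.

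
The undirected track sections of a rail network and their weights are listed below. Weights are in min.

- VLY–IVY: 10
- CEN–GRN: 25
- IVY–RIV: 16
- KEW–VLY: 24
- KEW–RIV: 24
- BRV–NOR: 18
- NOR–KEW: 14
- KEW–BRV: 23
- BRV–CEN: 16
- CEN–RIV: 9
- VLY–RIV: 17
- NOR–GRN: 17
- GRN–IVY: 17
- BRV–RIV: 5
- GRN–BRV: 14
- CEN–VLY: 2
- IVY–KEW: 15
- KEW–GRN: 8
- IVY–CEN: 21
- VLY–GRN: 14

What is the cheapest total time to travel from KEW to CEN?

Candidate routes:
KEW → GRN → VLY → CEN: 8+14+2 = 24
KEW → VLY → CEN: 24+2 = 26
KEW → IVY → VLY → CEN: 15+10+2 = 27
Cheapest is KEW → GRN → VLY → CEN at 24 min.

24 min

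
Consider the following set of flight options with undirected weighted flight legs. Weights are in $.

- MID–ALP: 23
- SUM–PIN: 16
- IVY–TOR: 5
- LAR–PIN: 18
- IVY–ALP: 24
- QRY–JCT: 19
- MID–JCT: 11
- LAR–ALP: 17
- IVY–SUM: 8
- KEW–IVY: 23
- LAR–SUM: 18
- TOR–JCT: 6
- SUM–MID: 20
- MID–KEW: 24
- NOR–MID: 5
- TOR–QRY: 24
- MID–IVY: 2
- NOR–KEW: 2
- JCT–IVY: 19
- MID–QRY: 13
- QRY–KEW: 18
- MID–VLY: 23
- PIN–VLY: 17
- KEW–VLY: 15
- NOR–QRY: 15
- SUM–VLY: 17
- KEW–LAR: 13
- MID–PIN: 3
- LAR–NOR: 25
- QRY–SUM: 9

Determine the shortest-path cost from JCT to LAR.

Candidate routes:
JCT–TOR–IVY–MID–NOR–KEW–LAR: 6+5+2+5+2+13 = 33
JCT–MID–NOR–KEW–LAR: 11+5+2+13 = 31
JCT–MID–PIN–LAR: 11+3+18 = 32
Cheapest is JCT–MID–NOR–KEW–LAR at $31.

$31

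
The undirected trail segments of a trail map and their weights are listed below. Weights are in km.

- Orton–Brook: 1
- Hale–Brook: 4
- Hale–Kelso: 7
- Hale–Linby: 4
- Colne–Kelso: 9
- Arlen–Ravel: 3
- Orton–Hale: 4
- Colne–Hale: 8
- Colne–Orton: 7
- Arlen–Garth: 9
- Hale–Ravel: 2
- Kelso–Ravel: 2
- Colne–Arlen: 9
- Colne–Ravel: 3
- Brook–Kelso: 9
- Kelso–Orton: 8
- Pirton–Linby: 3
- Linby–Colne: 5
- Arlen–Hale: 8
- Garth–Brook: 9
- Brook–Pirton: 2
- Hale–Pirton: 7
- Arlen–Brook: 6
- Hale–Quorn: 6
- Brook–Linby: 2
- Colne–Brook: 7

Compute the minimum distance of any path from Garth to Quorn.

19 km

Settle nodes by increasing distance from Garth:
Garth: 0
Arlen: 9  (via Garth)
Brook: 9  (via Garth)
Orton: 10  (via Brook)
Pirton: 11  (via Brook)
Linby: 11  (via Brook)
Ravel: 12  (via Arlen)
Hale: 13  (via Brook)
Kelso: 14  (via Ravel)
Colne: 15  (via Ravel)
Quorn: 19  (via Hale)
Shortest route: Garth–Brook–Hale–Quorn = 19 km.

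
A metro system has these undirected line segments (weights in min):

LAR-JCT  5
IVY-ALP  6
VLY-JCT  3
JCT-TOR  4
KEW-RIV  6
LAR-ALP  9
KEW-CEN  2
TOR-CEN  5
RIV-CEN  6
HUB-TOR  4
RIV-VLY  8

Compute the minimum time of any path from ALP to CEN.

Candidate routes:
ALP → LAR → JCT → VLY → RIV → CEN: 9+5+3+8+6 = 31
ALP → LAR → JCT → VLY → RIV → KEW → CEN: 9+5+3+8+6+2 = 33
ALP → LAR → JCT → TOR → CEN: 9+5+4+5 = 23
Cheapest is ALP → LAR → JCT → TOR → CEN at 23 min.

23 min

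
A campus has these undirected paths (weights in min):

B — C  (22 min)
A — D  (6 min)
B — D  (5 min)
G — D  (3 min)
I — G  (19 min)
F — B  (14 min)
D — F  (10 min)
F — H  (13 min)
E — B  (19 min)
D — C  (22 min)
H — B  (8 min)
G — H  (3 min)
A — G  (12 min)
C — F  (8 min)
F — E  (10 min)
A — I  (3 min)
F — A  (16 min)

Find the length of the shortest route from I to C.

Settle nodes by increasing distance from I:
I: 0
A: 3  (via I)
D: 9  (via A)
G: 12  (via D)
B: 14  (via D)
H: 15  (via G)
F: 19  (via A)
C: 27  (via F)
Shortest route: I–A–F–C = 27 min.

27 min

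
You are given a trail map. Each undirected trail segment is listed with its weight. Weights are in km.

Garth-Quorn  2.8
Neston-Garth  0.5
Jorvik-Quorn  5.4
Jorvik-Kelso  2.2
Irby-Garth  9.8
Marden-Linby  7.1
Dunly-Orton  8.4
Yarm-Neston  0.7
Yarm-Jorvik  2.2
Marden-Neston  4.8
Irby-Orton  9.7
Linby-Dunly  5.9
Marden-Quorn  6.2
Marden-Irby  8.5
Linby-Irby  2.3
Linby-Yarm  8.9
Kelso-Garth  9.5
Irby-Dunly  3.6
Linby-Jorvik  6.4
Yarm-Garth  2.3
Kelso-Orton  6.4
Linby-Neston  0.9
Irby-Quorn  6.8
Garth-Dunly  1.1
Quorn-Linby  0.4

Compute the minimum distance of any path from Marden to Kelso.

9.9 km

Enumerating some paths:
Marden → Quorn → Linby → Neston → Yarm → Jorvik → Kelso: 6.2+0.4+0.9+0.7+2.2+2.2 = 12.6
Marden → Neston → Yarm → Jorvik → Kelso: 4.8+0.7+2.2+2.2 = 9.9
Marden → Neston → Garth → Yarm → Jorvik → Kelso: 4.8+0.5+2.3+2.2+2.2 = 12
Cheapest is Marden → Neston → Yarm → Jorvik → Kelso at 9.9 km.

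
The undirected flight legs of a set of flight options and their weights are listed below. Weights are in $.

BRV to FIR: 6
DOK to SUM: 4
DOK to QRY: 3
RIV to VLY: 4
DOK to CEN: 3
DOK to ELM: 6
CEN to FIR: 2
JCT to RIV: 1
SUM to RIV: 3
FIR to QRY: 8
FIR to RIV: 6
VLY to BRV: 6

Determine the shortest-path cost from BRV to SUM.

Candidate routes:
BRV - FIR - RIV - SUM: 6+6+3 = 15
BRV - VLY - RIV - SUM: 6+4+3 = 13
The minimum is $13 via BRV - VLY - RIV - SUM.

$13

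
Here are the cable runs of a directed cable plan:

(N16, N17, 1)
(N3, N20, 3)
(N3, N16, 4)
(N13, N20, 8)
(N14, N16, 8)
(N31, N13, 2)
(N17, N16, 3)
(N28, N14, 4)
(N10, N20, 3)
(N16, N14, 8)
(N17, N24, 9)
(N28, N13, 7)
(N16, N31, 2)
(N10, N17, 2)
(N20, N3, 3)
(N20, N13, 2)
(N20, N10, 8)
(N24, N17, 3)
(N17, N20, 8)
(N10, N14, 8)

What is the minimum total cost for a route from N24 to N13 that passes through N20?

Best N24 to N20: N24 → N17 → N20 costing 11
Shortest N20→N13: N20 → N13 = 2
Total via N20: 11 + 2 = 13.

13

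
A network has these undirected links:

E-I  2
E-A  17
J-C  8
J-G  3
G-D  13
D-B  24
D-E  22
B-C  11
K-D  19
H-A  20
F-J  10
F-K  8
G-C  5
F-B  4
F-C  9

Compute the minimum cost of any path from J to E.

38

Settle nodes by increasing distance from J:
J: 0
G: 3  (via J)
C: 8  (via J)
F: 10  (via J)
B: 14  (via F)
D: 16  (via G)
K: 18  (via F)
E: 38  (via D)
Shortest route: J → G → D → E = 38.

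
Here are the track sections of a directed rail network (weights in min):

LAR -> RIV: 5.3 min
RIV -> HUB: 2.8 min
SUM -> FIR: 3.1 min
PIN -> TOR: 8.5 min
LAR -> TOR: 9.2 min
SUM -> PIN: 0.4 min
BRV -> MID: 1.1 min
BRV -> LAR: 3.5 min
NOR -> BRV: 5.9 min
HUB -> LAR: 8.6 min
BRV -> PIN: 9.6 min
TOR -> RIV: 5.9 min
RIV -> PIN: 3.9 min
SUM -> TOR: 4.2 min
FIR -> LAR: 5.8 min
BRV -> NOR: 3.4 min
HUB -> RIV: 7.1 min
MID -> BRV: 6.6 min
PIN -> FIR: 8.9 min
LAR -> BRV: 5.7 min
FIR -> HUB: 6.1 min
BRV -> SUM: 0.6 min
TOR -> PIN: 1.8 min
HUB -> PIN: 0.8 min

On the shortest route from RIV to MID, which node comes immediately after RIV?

HUB

Candidate routes:
RIV → HUB → PIN → FIR → LAR → BRV → MID: 2.8+0.8+8.9+5.8+5.7+1.1 = 25.1
RIV → PIN → FIR → LAR → BRV → MID: 3.9+8.9+5.8+5.7+1.1 = 25.4
RIV → HUB → LAR → BRV → MID: 2.8+8.6+5.7+1.1 = 18.2
The minimum is 18.2 min via RIV → HUB → LAR → BRV → MID.
So from RIV the first move is to HUB.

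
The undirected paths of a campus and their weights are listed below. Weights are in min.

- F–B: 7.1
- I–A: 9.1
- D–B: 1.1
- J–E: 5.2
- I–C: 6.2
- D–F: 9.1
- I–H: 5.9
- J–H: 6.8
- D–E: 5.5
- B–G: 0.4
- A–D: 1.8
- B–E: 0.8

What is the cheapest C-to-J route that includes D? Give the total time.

24.2 min

Shortest C→D: C–I–A–D = 17.1
Best D to J: D–B–E–J costing 7.1
Total via D: 17.1 + 7.1 = 24.2 min.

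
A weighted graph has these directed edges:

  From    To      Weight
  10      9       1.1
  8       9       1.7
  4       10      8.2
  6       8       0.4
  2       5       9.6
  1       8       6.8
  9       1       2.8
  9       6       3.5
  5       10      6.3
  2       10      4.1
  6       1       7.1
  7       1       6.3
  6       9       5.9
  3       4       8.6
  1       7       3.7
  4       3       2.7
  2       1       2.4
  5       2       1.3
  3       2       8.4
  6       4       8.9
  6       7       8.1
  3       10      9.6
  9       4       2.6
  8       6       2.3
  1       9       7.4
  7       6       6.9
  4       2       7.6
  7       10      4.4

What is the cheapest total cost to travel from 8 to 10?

12.5

Settle nodes by increasing distance from 8:
8: 0
9: 1.7  (via 8)
6: 2.3  (via 8)
4: 4.3  (via 9)
1: 4.5  (via 9)
3: 7  (via 4)
7: 8.2  (via 1)
2: 11.9  (via 4)
10: 12.5  (via 4)
Shortest route: 8 → 9 → 4 → 10 = 12.5.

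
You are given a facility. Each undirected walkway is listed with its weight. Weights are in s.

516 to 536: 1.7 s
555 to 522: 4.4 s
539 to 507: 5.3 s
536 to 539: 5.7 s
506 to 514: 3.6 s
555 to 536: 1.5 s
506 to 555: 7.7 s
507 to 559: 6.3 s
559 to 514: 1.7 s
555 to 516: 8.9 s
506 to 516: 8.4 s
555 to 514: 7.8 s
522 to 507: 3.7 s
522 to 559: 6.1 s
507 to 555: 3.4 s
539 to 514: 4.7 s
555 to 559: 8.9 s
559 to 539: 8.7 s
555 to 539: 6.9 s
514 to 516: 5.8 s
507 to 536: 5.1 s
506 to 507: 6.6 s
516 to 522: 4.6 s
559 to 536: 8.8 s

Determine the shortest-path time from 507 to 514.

Running Dijkstra from 507:
507: 0
555: 3.4  (via 507)
522: 3.7  (via 507)
536: 4.9  (via 555)
539: 5.3  (via 507)
559: 6.3  (via 507)
506: 6.6  (via 507)
516: 6.6  (via 536)
514: 8  (via 559)
Shortest route: 507–559–514 = 8 s.

8 s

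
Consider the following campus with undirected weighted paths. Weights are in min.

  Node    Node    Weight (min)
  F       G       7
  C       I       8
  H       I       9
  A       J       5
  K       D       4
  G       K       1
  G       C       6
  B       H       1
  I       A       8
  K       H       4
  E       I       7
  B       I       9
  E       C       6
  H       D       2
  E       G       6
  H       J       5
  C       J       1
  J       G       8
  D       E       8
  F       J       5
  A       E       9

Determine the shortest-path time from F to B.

11 min

Settle nodes by increasing distance from F:
F: 0
J: 5  (via F)
C: 6  (via J)
G: 7  (via F)
K: 8  (via G)
A: 10  (via J)
H: 10  (via J)
B: 11  (via H)
Shortest route: F → J → H → B = 11 min.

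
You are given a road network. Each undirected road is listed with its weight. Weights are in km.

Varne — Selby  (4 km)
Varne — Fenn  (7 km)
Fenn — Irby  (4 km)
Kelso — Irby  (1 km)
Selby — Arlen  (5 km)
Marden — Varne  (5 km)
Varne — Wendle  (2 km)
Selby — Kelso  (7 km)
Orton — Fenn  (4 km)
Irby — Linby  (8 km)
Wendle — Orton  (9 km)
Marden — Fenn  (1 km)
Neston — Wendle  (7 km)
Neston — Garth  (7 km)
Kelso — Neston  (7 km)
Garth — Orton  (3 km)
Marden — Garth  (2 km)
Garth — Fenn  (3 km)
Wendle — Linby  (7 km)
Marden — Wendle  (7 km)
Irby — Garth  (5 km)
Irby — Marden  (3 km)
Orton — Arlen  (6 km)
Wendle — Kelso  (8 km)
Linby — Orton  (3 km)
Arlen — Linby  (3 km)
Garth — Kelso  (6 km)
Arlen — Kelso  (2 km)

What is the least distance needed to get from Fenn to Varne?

Enumerating some paths:
Fenn → Marden → Varne: 1+5 = 6
Fenn → Varne: 7 = 7
The minimum is 6 km via Fenn → Marden → Varne.

6 km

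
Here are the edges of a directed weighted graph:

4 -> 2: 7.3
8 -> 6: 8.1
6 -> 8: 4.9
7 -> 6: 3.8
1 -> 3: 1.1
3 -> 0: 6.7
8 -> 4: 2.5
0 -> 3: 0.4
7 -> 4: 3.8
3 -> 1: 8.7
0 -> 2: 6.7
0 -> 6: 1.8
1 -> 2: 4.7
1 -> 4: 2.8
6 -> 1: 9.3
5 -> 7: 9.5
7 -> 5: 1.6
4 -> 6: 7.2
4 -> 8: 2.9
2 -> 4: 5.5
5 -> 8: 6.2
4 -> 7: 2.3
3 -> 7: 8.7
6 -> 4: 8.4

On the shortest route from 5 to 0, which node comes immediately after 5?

Compare a few routes:
5 - 8 - 6 - 1 - 3 - 0: 6.2+8.1+9.3+1.1+6.7 = 31.4
5 - 7 - 6 - 1 - 3 - 0: 9.5+3.8+9.3+1.1+6.7 = 30.4
Cheapest is 5 - 7 - 6 - 1 - 3 - 0 at 30.4.
So from 5 the first move is to 7.

7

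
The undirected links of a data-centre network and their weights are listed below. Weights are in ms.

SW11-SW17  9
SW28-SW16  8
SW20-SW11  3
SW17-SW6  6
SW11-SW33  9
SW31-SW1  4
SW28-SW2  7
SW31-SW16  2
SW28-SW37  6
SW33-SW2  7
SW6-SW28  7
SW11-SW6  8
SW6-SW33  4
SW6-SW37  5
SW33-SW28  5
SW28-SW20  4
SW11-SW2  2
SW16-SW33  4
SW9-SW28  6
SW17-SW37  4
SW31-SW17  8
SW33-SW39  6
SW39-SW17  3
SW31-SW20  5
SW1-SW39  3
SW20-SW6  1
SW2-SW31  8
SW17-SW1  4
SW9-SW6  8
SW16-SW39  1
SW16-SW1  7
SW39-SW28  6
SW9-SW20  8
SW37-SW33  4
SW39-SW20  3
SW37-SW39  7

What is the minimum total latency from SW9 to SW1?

14 ms

Shortest distances from SW9:
SW9: 0
SW28: 6  (via SW9)
SW20: 8  (via SW9)
SW6: 8  (via SW9)
SW39: 11  (via SW20)
SW33: 11  (via SW28)
SW11: 11  (via SW20)
SW16: 12  (via SW39)
SW37: 12  (via SW28)
SW2: 13  (via SW28)
SW31: 13  (via SW20)
SW1: 14  (via SW39)
Shortest route: SW9 → SW20 → SW39 → SW1 = 14 ms.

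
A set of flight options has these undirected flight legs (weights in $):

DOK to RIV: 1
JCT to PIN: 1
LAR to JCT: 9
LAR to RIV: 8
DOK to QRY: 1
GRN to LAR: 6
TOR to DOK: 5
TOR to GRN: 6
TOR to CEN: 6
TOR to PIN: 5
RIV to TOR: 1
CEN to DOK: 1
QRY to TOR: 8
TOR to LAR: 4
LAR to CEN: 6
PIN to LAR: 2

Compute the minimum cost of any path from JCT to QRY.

$9

Compare a few routes:
JCT - PIN - TOR - RIV - DOK - QRY: 1+5+1+1+1 = 9
JCT - PIN - LAR - TOR - RIV - DOK - QRY: 1+2+4+1+1+1 = 10
The minimum is $9 via JCT - PIN - TOR - RIV - DOK - QRY.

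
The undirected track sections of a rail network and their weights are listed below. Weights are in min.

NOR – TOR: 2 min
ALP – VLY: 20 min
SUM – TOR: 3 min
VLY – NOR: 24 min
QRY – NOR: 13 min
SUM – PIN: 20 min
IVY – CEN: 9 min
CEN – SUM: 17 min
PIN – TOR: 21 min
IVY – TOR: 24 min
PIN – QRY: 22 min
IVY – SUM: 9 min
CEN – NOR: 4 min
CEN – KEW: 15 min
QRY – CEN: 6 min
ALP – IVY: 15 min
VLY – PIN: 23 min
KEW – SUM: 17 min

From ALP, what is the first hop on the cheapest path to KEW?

IVY

Candidate routes:
ALP–IVY–CEN–KEW: 15+9+15 = 39
ALP–IVY–SUM–KEW: 15+9+17 = 41
ALP–IVY–SUM–TOR–NOR–CEN–KEW: 15+9+3+2+4+15 = 48
ALP–IVY–CEN–NOR–TOR–SUM–KEW: 15+9+4+2+3+17 = 50
The minimum is 39 min via ALP–IVY–CEN–KEW.
So from ALP the first move is to IVY.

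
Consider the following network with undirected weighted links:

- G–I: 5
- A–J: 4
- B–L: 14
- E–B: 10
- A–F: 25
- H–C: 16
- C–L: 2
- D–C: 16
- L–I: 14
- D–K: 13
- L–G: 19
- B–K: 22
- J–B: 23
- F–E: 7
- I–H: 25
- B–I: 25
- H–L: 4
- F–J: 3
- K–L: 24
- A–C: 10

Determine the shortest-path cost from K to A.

36

Candidate routes:
K - L - C - A: 24+2+10 = 36
K - D - C - A: 13+16+10 = 39
The minimum is 36 via K - L - C - A.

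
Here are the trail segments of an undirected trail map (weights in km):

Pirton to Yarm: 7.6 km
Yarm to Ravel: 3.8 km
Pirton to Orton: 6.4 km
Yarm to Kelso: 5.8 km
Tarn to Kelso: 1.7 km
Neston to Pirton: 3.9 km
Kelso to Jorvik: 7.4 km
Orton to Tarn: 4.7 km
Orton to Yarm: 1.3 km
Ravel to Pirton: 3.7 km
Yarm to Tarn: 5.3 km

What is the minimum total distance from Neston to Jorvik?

Shortest distances from Neston:
Neston: 0
Pirton: 3.9  (via Neston)
Ravel: 7.6  (via Pirton)
Orton: 10.3  (via Pirton)
Yarm: 11.4  (via Ravel)
Tarn: 15  (via Orton)
Kelso: 16.7  (via Tarn)
Jorvik: 24.1  (via Kelso)
Shortest route: Neston–Pirton–Orton–Tarn–Kelso–Jorvik = 24.1 km.

24.1 km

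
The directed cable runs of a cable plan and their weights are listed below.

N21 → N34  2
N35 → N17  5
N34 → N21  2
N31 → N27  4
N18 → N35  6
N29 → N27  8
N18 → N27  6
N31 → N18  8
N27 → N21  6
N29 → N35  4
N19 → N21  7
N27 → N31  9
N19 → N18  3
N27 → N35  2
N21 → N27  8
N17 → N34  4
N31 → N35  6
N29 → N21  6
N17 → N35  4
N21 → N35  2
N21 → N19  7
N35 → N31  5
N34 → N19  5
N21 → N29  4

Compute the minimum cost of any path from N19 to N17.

Candidate routes:
N19 - N18 - N27 - N21 - N35 - N17: 3+6+6+2+5 = 22
N19 - N18 - N27 - N35 - N17: 3+6+2+5 = 16
N19 - N18 - N35 - N17: 3+6+5 = 14
N19 - N21 - N29 - N35 - N17: 7+4+4+5 = 20
Cheapest is N19 - N18 - N35 - N17 at 14.

14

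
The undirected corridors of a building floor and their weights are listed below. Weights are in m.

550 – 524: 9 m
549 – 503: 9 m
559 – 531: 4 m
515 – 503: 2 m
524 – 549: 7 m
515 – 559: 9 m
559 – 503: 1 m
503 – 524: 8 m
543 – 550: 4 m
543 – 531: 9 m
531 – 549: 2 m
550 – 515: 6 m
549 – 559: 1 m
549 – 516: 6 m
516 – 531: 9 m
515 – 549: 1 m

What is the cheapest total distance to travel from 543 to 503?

Settle nodes by increasing distance from 543:
543: 0
550: 4  (via 543)
531: 9  (via 543)
515: 10  (via 550)
549: 11  (via 531)
503: 12  (via 515)
Shortest route: 543–550–515–503 = 12 m.

12 m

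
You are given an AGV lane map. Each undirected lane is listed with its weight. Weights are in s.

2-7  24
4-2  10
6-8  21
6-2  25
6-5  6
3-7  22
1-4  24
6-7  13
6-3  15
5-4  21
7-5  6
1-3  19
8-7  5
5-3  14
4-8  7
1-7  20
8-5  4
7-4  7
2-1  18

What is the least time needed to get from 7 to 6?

12 s

Settle nodes by increasing distance from 7:
7: 0
8: 5  (via 7)
5: 6  (via 7)
4: 7  (via 7)
6: 12  (via 5)
Shortest route: 7–5–6 = 12 s.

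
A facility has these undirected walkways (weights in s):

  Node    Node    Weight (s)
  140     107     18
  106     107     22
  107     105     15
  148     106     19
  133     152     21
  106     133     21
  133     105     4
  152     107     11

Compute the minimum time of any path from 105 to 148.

Shortest distances from 105:
105: 0
133: 4  (via 105)
107: 15  (via 105)
106: 25  (via 133)
152: 25  (via 133)
140: 33  (via 107)
148: 44  (via 106)
Shortest route: 105 → 133 → 106 → 148 = 44 s.

44 s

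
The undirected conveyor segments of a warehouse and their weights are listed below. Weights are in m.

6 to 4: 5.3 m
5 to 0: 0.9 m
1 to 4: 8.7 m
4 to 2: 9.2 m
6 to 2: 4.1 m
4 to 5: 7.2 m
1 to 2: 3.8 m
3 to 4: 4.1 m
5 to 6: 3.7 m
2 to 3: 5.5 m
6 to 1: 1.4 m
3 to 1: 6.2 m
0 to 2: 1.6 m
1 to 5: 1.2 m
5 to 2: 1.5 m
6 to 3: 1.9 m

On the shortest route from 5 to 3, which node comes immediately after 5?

Candidate routes:
5–6–3: 3.7+1.9 = 5.6
5–1–6–3: 1.2+1.4+1.9 = 4.5
The minimum is 4.5 m via 5–1–6–3.
So from 5 the first move is to 1.

1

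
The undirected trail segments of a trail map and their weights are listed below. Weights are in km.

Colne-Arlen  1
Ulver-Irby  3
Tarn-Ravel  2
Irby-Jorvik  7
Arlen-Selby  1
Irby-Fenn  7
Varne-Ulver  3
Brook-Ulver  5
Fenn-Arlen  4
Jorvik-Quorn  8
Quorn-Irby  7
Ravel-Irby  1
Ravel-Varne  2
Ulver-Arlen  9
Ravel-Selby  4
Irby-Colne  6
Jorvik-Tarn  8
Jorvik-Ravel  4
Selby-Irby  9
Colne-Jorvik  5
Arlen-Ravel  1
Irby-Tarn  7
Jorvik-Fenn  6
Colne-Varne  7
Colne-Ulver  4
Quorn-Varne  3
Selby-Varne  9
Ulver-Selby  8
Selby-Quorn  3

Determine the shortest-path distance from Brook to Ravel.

Shortest distances from Brook:
Brook: 0
Ulver: 5  (via Brook)
Varne: 8  (via Ulver)
Irby: 8  (via Ulver)
Ravel: 9  (via Irby)
Shortest route: Brook → Ulver → Irby → Ravel = 9 km.

9 km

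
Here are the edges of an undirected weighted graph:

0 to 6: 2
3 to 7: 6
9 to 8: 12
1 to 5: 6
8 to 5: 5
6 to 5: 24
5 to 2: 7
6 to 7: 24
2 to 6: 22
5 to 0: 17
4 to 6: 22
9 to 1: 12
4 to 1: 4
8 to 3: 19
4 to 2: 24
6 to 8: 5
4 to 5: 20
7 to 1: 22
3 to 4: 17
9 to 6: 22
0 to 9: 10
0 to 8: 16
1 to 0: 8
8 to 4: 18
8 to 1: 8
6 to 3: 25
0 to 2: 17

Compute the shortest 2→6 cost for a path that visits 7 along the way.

Best 2 to 7: 2–5–1–7 costing 35
Best 7 to 6: 7–6 costing 24
Total via 7: 35 + 24 = 59.

59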